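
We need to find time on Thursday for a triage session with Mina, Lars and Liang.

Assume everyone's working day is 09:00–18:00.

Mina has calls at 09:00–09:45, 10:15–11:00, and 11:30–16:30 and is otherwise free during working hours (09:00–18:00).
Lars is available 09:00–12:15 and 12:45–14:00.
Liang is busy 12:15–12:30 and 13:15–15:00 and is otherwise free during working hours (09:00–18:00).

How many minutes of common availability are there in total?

Mina free within 09:00–18:00: 09:45–10:15, 11:00–11:30, 16:30–18:00.
Liang free within 09:00–18:00: 09:00–12:15, 12:30–13:15, 15:00–18:00.
Mina ∩ Lars: 09:45–10:15, 11:00–11:30.
Mina ∩ Lars ∩ Liang: 09:45–10:15, 11:00–11:30.
Total common minutes: 30 + 30 = 60.

60 minutes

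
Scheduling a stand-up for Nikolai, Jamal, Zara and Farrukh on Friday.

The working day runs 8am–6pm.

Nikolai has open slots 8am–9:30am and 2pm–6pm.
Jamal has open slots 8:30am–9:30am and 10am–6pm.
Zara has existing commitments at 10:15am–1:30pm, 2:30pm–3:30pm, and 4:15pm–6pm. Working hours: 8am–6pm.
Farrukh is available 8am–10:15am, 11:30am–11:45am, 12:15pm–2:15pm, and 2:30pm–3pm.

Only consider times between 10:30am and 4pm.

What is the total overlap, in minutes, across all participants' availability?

Zara free within 08:00–18:00: 08:00–10:15, 13:30–14:30, 15:30–16:15.
Nikolai ∩ Jamal: 08:30–09:30, 14:00–18:00.
Nikolai ∩ Jamal ∩ Zara: 08:30–09:30, 14:00–14:30, 15:30–16:15.
Nikolai ∩ Jamal ∩ Zara ∩ Farrukh: 08:30–09:30, 14:00–14:15.
Restricted to 10:30–16:00: 14:00–14:15.
Total common minutes: 15.

15 minutes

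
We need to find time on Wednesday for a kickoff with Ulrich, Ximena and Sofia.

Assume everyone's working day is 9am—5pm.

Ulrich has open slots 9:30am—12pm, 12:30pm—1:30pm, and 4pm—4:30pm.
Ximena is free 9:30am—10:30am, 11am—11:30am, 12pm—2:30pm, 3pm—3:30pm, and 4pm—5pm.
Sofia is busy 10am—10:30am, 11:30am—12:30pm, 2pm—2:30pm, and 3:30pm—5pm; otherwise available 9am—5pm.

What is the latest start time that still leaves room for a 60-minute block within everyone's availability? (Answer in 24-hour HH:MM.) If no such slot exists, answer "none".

Sofia free within 09:00–17:00: 09:00–10:00, 10:30–11:30, 12:30–14:00, 14:30–15:30.
Ulrich ∩ Ximena: 09:30–10:30, 11:00–11:30, 12:30–13:30, 16:00–16:30.
Ulrich ∩ Ximena ∩ Sofia: 09:30–10:00, 11:00–11:30, 12:30–13:30.
Windows ≥ 60 min: 12:30–13:30.
Latest start in the last window 12:30–13:30 is 13:30 − 60 min = 12:30.

12:30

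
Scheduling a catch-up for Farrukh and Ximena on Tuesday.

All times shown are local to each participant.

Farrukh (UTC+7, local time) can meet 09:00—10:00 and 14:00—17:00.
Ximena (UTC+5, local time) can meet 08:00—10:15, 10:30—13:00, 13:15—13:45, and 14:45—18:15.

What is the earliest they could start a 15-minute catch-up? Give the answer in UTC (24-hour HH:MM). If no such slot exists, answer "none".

07:00

Farrukh → UTC: 02:00–03:00, 07:00–10:00.
Ximena → UTC: 03:00–05:15, 05:30–08:00, 08:15–08:45, 09:45–13:15.
Farrukh ∩ Ximena: 07:00–08:00, 08:15–08:45, 09:45–10:00.
Windows ≥ 15 min: 07:00–08:00, 08:15–08:45, 09:45–10:00.
Earliest such window starts at 07:00.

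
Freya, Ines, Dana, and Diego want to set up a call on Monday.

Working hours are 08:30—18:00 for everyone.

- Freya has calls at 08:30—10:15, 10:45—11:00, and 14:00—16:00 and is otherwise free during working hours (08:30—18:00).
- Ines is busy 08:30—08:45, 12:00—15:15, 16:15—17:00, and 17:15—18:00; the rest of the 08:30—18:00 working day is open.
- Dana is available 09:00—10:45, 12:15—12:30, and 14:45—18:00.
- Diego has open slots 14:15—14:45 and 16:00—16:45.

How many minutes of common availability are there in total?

15 minutes

Freya free within 08:30–18:00: 10:15–10:45, 11:00–14:00, 16:00–18:00.
Ines free within 08:30–18:00: 08:45–12:00, 15:15–16:15, 17:00–17:15.
Freya ∩ Ines: 10:15–10:45, 11:00–12:00, 16:00–16:15, 17:00–17:15.
Freya ∩ Ines ∩ Dana: 10:15–10:45, 16:00–16:15, 17:00–17:15.
Freya ∩ Ines ∩ Dana ∩ Diego: 16:00–16:15.
Total common minutes: 15.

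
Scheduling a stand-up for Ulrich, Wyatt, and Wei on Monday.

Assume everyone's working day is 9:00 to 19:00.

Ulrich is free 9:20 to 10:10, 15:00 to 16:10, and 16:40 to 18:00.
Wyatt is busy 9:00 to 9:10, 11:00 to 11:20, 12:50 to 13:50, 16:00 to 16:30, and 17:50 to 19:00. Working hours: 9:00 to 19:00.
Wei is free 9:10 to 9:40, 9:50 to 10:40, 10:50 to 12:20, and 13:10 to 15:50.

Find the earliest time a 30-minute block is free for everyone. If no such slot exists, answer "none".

Wyatt free within 09:00–19:00: 09:10–11:00, 11:20–12:50, 13:50–16:00, 16:30–17:50.
Ulrich ∩ Wyatt: 09:20–10:10, 15:00–16:00, 16:40–17:50.
Ulrich ∩ Wyatt ∩ Wei: 09:20–09:40, 09:50–10:10, 15:00–15:50.
Windows ≥ 30 min: 15:00–15:50.
Earliest such window starts at 15:00.

15:00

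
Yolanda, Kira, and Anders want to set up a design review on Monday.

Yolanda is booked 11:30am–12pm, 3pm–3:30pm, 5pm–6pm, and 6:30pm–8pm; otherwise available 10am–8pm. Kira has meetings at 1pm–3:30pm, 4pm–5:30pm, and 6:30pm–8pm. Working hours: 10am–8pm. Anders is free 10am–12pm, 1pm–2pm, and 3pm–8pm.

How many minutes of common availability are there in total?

150 minutes

Yolanda free within 10:00–20:00: 10:00–11:30, 12:00–15:00, 15:30–17:00, 18:00–18:30.
Kira free within 10:00–20:00: 10:00–13:00, 15:30–16:00, 17:30–18:30.
Yolanda ∩ Kira: 10:00–11:30, 12:00–13:00, 15:30–16:00, 18:00–18:30.
Yolanda ∩ Kira ∩ Anders: 10:00–11:30, 15:30–16:00, 18:00–18:30.
Total common minutes: 90 + 30 + 30 = 150.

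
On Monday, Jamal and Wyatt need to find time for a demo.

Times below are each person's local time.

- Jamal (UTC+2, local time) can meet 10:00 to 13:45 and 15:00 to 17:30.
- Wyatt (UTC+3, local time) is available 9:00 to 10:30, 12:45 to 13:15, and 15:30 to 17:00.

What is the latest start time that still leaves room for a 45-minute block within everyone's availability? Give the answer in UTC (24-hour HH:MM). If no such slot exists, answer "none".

13:15

Jamal → UTC: 08:00–11:45, 13:00–15:30.
Wyatt → UTC: 06:00–07:30, 09:45–10:15, 12:30–14:00.
Jamal ∩ Wyatt: 09:45–10:15, 13:00–14:00.
Windows ≥ 45 min: 13:00–14:00.
Latest start in the last window 13:00–14:00 is 14:00 − 45 min = 13:15.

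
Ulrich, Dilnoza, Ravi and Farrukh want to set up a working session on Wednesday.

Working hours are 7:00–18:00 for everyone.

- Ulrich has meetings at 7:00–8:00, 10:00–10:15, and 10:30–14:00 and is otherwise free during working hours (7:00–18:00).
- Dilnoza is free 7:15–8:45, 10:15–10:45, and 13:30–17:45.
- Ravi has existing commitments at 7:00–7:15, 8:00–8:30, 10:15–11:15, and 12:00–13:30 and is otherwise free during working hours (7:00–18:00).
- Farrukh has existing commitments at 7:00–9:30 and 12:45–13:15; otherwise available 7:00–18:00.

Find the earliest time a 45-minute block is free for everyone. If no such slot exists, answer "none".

Ulrich free within 07:00–18:00: 08:00–10:00, 10:15–10:30, 14:00–18:00.
Ravi free within 07:00–18:00: 07:15–08:00, 08:30–10:15, 11:15–12:00, 13:30–18:00.
Farrukh free within 07:00–18:00: 09:30–12:45, 13:15–18:00.
Ulrich ∩ Dilnoza: 08:00–08:45, 10:15–10:30, 14:00–17:45.
Ulrich ∩ Dilnoza ∩ Ravi: 08:30–08:45, 14:00–17:45.
Ulrich ∩ Dilnoza ∩ Ravi ∩ Farrukh: 14:00–17:45.
Windows ≥ 45 min: 14:00–17:45.
Earliest such window starts at 14:00.

14:00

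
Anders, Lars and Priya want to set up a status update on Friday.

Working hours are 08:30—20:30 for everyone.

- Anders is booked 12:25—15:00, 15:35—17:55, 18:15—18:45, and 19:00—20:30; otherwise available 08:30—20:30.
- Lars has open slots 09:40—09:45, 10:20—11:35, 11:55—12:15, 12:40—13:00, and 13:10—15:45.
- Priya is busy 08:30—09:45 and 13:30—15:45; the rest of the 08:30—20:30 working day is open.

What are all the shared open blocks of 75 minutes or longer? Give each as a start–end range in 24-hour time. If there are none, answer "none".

Anders free within 08:30–20:30: 08:30–12:25, 15:00–15:35, 17:55–18:15, 18:45–19:00.
Priya free within 08:30–20:30: 09:45–13:30, 15:45–20:30.
Anders ∩ Lars: 09:40–09:45, 10:20–11:35, 11:55–12:15, 15:00–15:35.
Anders ∩ Lars ∩ Priya: 10:20–11:35, 11:55–12:15.
Windows ≥ 75 min: 10:20–11:35.

10:20–11:35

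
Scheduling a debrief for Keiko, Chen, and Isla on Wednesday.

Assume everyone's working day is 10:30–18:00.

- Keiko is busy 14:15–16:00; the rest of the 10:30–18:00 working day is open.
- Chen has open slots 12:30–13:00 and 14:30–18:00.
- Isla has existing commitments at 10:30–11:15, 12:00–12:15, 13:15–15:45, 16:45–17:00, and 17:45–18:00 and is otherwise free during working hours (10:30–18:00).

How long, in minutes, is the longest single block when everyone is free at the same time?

45 minutes

Keiko free within 10:30–18:00: 10:30–14:15, 16:00–18:00.
Isla free within 10:30–18:00: 11:15–12:00, 12:15–13:15, 15:45–16:45, 17:00–17:45.
Keiko ∩ Chen: 12:30–13:00, 16:00–18:00.
Keiko ∩ Chen ∩ Isla: 12:30–13:00, 16:00–16:45, 17:00–17:45.
Common window lengths: 30, 45, 45 min; longest is 45.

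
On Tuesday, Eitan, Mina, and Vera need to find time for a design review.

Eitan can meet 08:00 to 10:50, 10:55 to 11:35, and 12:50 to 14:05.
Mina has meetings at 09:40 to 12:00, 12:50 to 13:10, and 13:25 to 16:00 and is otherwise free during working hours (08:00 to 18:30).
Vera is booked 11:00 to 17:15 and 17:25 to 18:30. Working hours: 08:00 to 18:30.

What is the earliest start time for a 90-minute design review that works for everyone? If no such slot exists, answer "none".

08:00

Mina free within 08:00–18:30: 08:00–09:40, 12:00–12:50, 13:10–13:25, 16:00–18:30.
Vera free within 08:00–18:30: 08:00–11:00, 17:15–17:25.
Eitan ∩ Mina: 08:00–09:40, 13:10–13:25.
Eitan ∩ Mina ∩ Vera: 08:00–09:40.
Windows ≥ 90 min: 08:00–09:40.
Earliest such window starts at 08:00.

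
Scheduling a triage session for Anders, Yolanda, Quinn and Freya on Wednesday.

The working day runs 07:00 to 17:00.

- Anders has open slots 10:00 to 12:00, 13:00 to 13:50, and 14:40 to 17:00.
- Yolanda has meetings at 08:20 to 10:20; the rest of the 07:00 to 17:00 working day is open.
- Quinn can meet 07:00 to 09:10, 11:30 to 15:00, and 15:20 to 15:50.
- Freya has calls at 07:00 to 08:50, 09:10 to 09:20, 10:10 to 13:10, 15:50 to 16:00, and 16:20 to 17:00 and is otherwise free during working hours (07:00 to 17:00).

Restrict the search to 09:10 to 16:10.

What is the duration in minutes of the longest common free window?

40 minutes

Yolanda free within 07:00–17:00: 07:00–08:20, 10:20–17:00.
Freya free within 07:00–17:00: 08:50–09:10, 09:20–10:10, 13:10–15:50, 16:00–16:20.
Anders ∩ Yolanda: 10:20–12:00, 13:00–13:50, 14:40–17:00.
Anders ∩ Yolanda ∩ Quinn: 11:30–12:00, 13:00–13:50, 14:40–15:00, 15:20–15:50.
Anders ∩ Yolanda ∩ Quinn ∩ Freya: 13:10–13:50, 14:40–15:00, 15:20–15:50.
Restricted to 09:10–16:10: 13:10–13:50, 14:40–15:00, 15:20–15:50.
Common window lengths: 40, 20, 30 min; longest is 40.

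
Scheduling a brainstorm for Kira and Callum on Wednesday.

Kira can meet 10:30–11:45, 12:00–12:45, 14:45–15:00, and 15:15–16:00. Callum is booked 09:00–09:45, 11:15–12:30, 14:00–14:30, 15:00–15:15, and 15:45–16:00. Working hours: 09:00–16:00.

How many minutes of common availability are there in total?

Callum free within 09:00–16:00: 09:45–11:15, 12:30–14:00, 14:30–15:00, 15:15–15:45.
Kira ∩ Callum: 10:30–11:15, 12:30–12:45, 14:45–15:00, 15:15–15:45.
Total common minutes: 45 + 15 + 15 + 30 = 105.

105 minutes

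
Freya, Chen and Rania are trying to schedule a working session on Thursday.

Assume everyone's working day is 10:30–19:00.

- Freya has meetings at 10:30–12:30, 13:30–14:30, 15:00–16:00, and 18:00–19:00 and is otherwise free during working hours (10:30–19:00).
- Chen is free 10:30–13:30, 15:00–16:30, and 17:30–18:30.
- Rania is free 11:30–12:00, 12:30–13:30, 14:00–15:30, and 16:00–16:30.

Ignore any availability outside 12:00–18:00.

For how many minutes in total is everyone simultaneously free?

Freya free within 10:30–19:00: 12:30–13:30, 14:30–15:00, 16:00–18:00.
Freya ∩ Chen: 12:30–13:30, 16:00–16:30, 17:30–18:00.
Freya ∩ Chen ∩ Rania: 12:30–13:30, 16:00–16:30.
Restricted to 12:00–18:00: 12:30–13:30, 16:00–16:30.
Total common minutes: 60 + 30 = 90.

90 minutes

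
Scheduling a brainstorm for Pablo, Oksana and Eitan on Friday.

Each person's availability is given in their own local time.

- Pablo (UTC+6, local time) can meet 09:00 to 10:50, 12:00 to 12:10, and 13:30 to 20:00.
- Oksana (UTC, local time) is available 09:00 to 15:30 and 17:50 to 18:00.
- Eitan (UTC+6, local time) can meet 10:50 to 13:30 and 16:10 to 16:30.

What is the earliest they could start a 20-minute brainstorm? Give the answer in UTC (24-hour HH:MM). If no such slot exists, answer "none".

Pablo → UTC: 03:00–04:50, 06:00–06:10, 07:30–14:00.
Oksana → UTC: 09:00–15:30, 17:50–18:00.
Eitan → UTC: 04:50–07:30, 10:10–10:30.
Pablo ∩ Oksana: 09:00–14:00.
Pablo ∩ Oksana ∩ Eitan: 10:10–10:30.
Windows ≥ 20 min: 10:10–10:30.
Earliest such window starts at 10:10.

10:10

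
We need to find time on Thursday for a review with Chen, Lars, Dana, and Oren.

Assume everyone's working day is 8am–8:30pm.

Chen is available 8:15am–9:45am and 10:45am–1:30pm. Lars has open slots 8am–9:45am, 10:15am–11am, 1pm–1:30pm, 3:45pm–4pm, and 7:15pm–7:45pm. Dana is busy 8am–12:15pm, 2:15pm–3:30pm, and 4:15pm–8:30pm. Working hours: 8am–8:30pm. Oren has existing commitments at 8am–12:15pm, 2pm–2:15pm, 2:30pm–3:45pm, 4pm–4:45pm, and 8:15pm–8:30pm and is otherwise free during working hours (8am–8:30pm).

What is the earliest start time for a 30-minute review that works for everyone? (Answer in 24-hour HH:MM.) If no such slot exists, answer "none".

Dana free within 08:00–20:30: 12:15–14:15, 15:30–16:15.
Oren free within 08:00–20:30: 12:15–14:00, 14:15–14:30, 15:45–16:00, 16:45–20:15.
Chen ∩ Lars: 08:15–09:45, 10:45–11:00, 13:00–13:30.
Chen ∩ Lars ∩ Dana: 13:00–13:30.
Chen ∩ Lars ∩ Dana ∩ Oren: 13:00–13:30.
Windows ≥ 30 min: 13:00–13:30.
Earliest such window starts at 13:00.

13:00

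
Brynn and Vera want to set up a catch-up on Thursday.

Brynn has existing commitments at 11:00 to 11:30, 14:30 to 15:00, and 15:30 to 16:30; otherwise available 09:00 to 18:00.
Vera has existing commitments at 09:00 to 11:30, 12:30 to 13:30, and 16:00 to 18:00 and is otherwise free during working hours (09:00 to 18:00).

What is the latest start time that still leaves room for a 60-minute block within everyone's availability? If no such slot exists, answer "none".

Brynn free within 09:00–18:00: 09:00–11:00, 11:30–14:30, 15:00–15:30, 16:30–18:00.
Vera free within 09:00–18:00: 11:30–12:30, 13:30–16:00.
Brynn ∩ Vera: 11:30–12:30, 13:30–14:30, 15:00–15:30.
Windows ≥ 60 min: 11:30–12:30, 13:30–14:30.
Latest start in the last window 13:30–14:30 is 14:30 − 60 min = 13:30.

13:30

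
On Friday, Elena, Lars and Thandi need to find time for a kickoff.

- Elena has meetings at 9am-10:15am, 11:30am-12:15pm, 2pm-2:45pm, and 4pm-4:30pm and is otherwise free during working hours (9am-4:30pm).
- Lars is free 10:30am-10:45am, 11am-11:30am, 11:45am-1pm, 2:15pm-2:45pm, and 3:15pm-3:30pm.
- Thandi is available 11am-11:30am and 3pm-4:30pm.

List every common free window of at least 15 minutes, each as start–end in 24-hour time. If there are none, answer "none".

11:00–11:30, 15:15–15:30

Elena free within 09:00–16:30: 10:15–11:30, 12:15–14:00, 14:45–16:00.
Elena ∩ Lars: 10:30–10:45, 11:00–11:30, 12:15–13:00, 15:15–15:30.
Elena ∩ Lars ∩ Thandi: 11:00–11:30, 15:15–15:30.
Windows ≥ 15 min: 11:00–11:30, 15:15–15:30.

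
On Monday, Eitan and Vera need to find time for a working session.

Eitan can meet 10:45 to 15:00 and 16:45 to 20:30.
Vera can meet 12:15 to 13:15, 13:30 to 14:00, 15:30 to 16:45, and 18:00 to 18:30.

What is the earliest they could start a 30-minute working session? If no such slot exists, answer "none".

12:15

Eitan ∩ Vera: 12:15–13:15, 13:30–14:00, 18:00–18:30.
Windows ≥ 30 min: 12:15–13:15, 13:30–14:00, 18:00–18:30.
Earliest such window starts at 12:15.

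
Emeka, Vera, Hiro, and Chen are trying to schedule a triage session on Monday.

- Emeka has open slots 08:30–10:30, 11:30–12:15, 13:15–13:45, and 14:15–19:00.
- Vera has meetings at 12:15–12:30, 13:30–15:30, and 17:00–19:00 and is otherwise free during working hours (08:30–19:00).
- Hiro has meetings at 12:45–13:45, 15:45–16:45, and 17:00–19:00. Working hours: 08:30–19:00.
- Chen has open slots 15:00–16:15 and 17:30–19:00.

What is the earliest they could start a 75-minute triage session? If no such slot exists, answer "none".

none

Vera free within 08:30–19:00: 08:30–12:15, 12:30–13:30, 15:30–17:00.
Hiro free within 08:30–19:00: 08:30–12:45, 13:45–15:45, 16:45–17:00.
Emeka ∩ Vera: 08:30–10:30, 11:30–12:15, 13:15–13:30, 15:30–17:00.
Emeka ∩ Vera ∩ Hiro: 08:30–10:30, 11:30–12:15, 15:30–15:45, 16:45–17:00.
Emeka ∩ Vera ∩ Hiro ∩ Chen: 15:30–15:45.
Windows ≥ 75 min: (none).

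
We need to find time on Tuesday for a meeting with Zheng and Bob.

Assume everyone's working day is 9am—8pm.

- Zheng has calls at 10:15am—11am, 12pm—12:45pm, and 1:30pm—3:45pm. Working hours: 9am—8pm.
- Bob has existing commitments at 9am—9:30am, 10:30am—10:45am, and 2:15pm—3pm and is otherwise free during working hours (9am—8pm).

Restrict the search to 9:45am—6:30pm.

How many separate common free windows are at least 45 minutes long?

3

Zheng free within 09:00–20:00: 09:00–10:15, 11:00–12:00, 12:45–13:30, 15:45–20:00.
Bob free within 09:00–20:00: 09:30–10:30, 10:45–14:15, 15:00–20:00.
Zheng ∩ Bob: 09:30–10:15, 11:00–12:00, 12:45–13:30, 15:45–20:00.
Restricted to 09:45–18:30: 09:45–10:15, 11:00–12:00, 12:45–13:30, 15:45–18:30.
Windows ≥ 45 min: 11:00–12:00, 12:45–13:30, 15:45–18:30.
That's 3 windows.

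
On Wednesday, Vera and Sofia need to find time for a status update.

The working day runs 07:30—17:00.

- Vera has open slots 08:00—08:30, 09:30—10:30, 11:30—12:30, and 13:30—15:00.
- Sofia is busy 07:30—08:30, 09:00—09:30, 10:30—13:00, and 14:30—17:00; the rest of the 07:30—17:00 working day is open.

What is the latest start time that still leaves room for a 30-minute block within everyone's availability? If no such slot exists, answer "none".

14:00

Sofia free within 07:30–17:00: 08:30–09:00, 09:30–10:30, 13:00–14:30.
Vera ∩ Sofia: 09:30–10:30, 13:30–14:30.
Windows ≥ 30 min: 09:30–10:30, 13:30–14:30.
Latest start in the last window 13:30–14:30 is 14:30 − 30 min = 14:00.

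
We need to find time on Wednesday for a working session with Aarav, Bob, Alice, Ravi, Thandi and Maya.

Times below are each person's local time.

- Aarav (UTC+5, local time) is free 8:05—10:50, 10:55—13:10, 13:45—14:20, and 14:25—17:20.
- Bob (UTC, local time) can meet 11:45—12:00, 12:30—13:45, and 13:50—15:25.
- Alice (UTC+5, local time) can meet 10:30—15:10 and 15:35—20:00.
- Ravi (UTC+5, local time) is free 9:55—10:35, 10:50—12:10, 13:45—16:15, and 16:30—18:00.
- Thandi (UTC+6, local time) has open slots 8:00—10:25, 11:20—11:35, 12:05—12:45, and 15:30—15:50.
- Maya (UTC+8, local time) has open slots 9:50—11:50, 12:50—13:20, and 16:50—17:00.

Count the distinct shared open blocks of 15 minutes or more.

Aarav → UTC: 03:05–05:50, 05:55–08:10, 08:45–09:20, 09:25–12:20.
Bob → UTC: 11:45–12:00, 12:30–13:45, 13:50–15:25.
Alice → UTC: 05:30–10:10, 10:35–15:00.
Ravi → UTC: 04:55–05:35, 05:50–07:10, 08:45–11:15, 11:30–13:00.
Thandi → UTC: 02:00–04:25, 05:20–05:35, 06:05–06:45, 09:30–09:50.
Maya → UTC: 01:50–03:50, 04:50–05:20, 08:50–09:00.
Aarav ∩ Bob: 11:45–12:00.
Aarav ∩ Bob ∩ Alice: 11:45–12:00.
Aarav ∩ Bob ∩ Alice ∩ Ravi: 11:45–12:00.
Aarav ∩ Bob ∩ Alice ∩ Ravi ∩ Thandi: (none).
Aarav ∩ Bob ∩ Alice ∩ Ravi ∩ Thandi ∩ Maya: (none).
Windows ≥ 15 min: (none).
That's 0 windows.

0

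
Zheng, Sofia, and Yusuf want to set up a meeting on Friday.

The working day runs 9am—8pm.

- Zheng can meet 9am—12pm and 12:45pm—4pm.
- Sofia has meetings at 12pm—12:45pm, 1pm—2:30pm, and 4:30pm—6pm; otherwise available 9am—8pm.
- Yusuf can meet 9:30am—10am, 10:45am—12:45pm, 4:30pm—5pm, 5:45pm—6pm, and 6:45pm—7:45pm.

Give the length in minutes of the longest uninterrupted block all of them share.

75 minutes

Sofia free within 09:00–20:00: 09:00–12:00, 12:45–13:00, 14:30–16:30, 18:00–20:00.
Zheng ∩ Sofia: 09:00–12:00, 12:45–13:00, 14:30–16:00.
Zheng ∩ Sofia ∩ Yusuf: 09:30–10:00, 10:45–12:00.
Common window lengths: 30, 75 min; longest is 75.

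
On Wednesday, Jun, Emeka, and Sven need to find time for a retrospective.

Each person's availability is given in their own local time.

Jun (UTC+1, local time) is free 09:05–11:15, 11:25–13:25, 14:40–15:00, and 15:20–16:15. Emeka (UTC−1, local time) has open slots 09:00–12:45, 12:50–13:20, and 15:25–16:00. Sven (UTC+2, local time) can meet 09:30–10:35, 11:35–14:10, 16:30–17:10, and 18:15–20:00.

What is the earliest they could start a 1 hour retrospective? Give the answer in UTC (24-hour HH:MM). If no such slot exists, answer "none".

Jun → UTC: 08:05–10:15, 10:25–12:25, 13:40–14:00, 14:20–15:15.
Emeka → UTC: 10:00–13:45, 13:50–14:20, 16:25–17:00.
Sven → UTC: 07:30–08:35, 09:35–12:10, 14:30–15:10, 16:15–18:00.
Jun ∩ Emeka: 10:00–10:15, 10:25–12:25, 13:40–13:45, 13:50–14:00.
Jun ∩ Emeka ∩ Sven: 10:00–10:15, 10:25–12:10.
Windows ≥ 60 min: 10:25–12:10.
Earliest such window starts at 10:25.

10:25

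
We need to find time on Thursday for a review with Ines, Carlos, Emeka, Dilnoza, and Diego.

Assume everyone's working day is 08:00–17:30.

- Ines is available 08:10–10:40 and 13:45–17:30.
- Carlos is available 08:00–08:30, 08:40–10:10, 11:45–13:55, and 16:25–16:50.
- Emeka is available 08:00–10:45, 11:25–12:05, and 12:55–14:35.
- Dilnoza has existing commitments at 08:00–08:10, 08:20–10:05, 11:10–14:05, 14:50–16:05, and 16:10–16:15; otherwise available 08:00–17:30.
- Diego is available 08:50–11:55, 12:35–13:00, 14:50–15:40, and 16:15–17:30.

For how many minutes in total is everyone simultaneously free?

5 minutes

Dilnoza free within 08:00–17:30: 08:10–08:20, 10:05–11:10, 14:05–14:50, 16:05–16:10, 16:15–17:30.
Ines ∩ Carlos: 08:10–08:30, 08:40–10:10, 13:45–13:55, 16:25–16:50.
Ines ∩ Carlos ∩ Emeka: 08:10–08:30, 08:40–10:10, 13:45–13:55.
Ines ∩ Carlos ∩ Emeka ∩ Dilnoza: 08:10–08:20, 10:05–10:10.
Ines ∩ Carlos ∩ Emeka ∩ Dilnoza ∩ Diego: 10:05–10:10.
Total common minutes: 5.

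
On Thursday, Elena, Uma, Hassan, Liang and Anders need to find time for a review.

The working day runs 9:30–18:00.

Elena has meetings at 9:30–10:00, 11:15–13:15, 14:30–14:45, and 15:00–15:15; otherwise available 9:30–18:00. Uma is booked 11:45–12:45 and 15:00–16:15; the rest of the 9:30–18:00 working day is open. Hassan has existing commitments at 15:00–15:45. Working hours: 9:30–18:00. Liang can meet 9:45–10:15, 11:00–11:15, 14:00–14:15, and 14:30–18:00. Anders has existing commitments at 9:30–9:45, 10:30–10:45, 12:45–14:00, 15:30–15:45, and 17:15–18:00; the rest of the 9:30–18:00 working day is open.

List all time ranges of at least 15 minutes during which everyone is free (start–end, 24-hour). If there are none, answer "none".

Elena free within 09:30–18:00: 10:00–11:15, 13:15–14:30, 14:45–15:00, 15:15–18:00.
Uma free within 09:30–18:00: 09:30–11:45, 12:45–15:00, 16:15–18:00.
Hassan free within 09:30–18:00: 09:30–15:00, 15:45–18:00.
Anders free within 09:30–18:00: 09:45–10:30, 10:45–12:45, 14:00–15:30, 15:45–17:15.
Elena ∩ Uma: 10:00–11:15, 13:15–14:30, 14:45–15:00, 16:15–18:00.
Elena ∩ Uma ∩ Hassan: 10:00–11:15, 13:15–14:30, 14:45–15:00, 16:15–18:00.
Elena ∩ Uma ∩ Hassan ∩ Liang: 10:00–10:15, 11:00–11:15, 14:00–14:15, 14:45–15:00, 16:15–18:00.
Elena ∩ Uma ∩ Hassan ∩ Liang ∩ Anders: 10:00–10:15, 11:00–11:15, 14:00–14:15, 14:45–15:00, 16:15–17:15.
Windows ≥ 15 min: 10:00–10:15, 11:00–11:15, 14:00–14:15, 14:45–15:00, 16:15–17:15.

10:00–10:15, 11:00–11:15, 14:00–14:15, 14:45–15:00, 16:15–17:15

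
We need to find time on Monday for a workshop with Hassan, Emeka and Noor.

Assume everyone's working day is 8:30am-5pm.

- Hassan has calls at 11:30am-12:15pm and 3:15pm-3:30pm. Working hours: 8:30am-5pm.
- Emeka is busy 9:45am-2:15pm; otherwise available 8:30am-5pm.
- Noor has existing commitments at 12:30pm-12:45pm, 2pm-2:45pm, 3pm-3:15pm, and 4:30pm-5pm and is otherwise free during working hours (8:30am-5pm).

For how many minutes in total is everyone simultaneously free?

Hassan free within 08:30–17:00: 08:30–11:30, 12:15–15:15, 15:30–17:00.
Emeka free within 08:30–17:00: 08:30–09:45, 14:15–17:00.
Noor free within 08:30–17:00: 08:30–12:30, 12:45–14:00, 14:45–15:00, 15:15–16:30.
Hassan ∩ Emeka: 08:30–09:45, 14:15–15:15, 15:30–17:00.
Hassan ∩ Emeka ∩ Noor: 08:30–09:45, 14:45–15:00, 15:30–16:30.
Total common minutes: 75 + 15 + 60 = 150.

150 minutes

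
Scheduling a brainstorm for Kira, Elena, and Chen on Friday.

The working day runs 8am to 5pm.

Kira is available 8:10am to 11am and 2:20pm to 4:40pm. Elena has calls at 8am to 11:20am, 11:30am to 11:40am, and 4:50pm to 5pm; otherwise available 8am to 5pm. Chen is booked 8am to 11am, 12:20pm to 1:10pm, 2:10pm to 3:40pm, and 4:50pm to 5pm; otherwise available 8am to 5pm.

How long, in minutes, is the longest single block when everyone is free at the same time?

60 minutes

Elena free within 08:00–17:00: 11:20–11:30, 11:40–16:50.
Chen free within 08:00–17:00: 11:00–12:20, 13:10–14:10, 15:40–16:50.
Kira ∩ Elena: 14:20–16:40.
Kira ∩ Elena ∩ Chen: 15:40–16:40.
Single common window of 60 minutes.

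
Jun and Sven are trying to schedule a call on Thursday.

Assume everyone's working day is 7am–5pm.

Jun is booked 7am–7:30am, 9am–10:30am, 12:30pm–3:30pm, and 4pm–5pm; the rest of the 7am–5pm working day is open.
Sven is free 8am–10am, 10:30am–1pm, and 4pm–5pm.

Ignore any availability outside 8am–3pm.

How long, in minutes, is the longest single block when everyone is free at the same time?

120 minutes

Jun free within 07:00–17:00: 07:30–09:00, 10:30–12:30, 15:30–16:00.
Jun ∩ Sven: 08:00–09:00, 10:30–12:30.
Restricted to 08:00–15:00: 08:00–09:00, 10:30–12:30.
Common window lengths: 60, 120 min; longest is 120.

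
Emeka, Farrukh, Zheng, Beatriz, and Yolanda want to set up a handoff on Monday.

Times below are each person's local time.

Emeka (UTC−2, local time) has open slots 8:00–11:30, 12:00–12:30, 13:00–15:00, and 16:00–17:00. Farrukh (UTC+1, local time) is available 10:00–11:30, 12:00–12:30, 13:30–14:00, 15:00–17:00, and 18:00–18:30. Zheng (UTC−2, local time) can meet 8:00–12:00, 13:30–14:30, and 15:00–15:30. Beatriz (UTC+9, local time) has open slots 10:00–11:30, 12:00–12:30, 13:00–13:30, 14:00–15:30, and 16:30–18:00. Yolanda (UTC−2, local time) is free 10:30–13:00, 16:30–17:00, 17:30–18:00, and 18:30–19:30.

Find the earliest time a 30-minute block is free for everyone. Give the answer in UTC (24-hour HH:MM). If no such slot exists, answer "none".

none

Emeka → UTC: 10:00–13:30, 14:00–14:30, 15:00–17:00, 18:00–19:00.
Farrukh → UTC: 09:00–10:30, 11:00–11:30, 12:30–13:00, 14:00–16:00, 17:00–17:30.
Zheng → UTC: 10:00–14:00, 15:30–16:30, 17:00–17:30.
Beatriz → UTC: 01:00–02:30, 03:00–03:30, 04:00–04:30, 05:00–06:30, 07:30–09:00.
Yolanda → UTC: 12:30–15:00, 18:30–19:00, 19:30–20:00, 20:30–21:30.
Emeka ∩ Farrukh: 10:00–10:30, 11:00–11:30, 12:30–13:00, 14:00–14:30, 15:00–16:00.
Emeka ∩ Farrukh ∩ Zheng: 10:00–10:30, 11:00–11:30, 12:30–13:00, 15:30–16:00.
Emeka ∩ Farrukh ∩ Zheng ∩ Beatriz: (none).
Emeka ∩ Farrukh ∩ Zheng ∩ Beatriz ∩ Yolanda: (none).
Windows ≥ 30 min: (none).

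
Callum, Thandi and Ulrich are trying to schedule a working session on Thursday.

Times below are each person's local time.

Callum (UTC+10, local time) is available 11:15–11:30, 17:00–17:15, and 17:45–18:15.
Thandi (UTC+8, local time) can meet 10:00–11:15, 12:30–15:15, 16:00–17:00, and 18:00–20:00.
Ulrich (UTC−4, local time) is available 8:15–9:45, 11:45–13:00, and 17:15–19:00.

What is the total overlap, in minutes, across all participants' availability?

Callum → UTC: 01:15–01:30, 07:00–07:15, 07:45–08:15.
Thandi → UTC: 02:00–03:15, 04:30–07:15, 08:00–09:00, 10:00–12:00.
Ulrich → UTC: 12:15–13:45, 15:45–17:00, 21:15–23:00.
Callum ∩ Thandi: 07:00–07:15, 08:00–08:15.
Callum ∩ Thandi ∩ Ulrich: (none).
Total common minutes: 0.

0 minutes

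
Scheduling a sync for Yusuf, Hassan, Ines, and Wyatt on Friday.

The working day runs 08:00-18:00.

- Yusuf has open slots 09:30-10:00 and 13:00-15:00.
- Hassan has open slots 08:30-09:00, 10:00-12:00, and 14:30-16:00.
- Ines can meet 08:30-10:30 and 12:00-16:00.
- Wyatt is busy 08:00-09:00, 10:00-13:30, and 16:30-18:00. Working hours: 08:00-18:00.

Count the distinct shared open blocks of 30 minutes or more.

Wyatt free within 08:00–18:00: 09:00–10:00, 13:30–16:30.
Yusuf ∩ Hassan: 14:30–15:00.
Yusuf ∩ Hassan ∩ Ines: 14:30–15:00.
Yusuf ∩ Hassan ∩ Ines ∩ Wyatt: 14:30–15:00.
Windows ≥ 30 min: 14:30–15:00.
That's 1 window.

1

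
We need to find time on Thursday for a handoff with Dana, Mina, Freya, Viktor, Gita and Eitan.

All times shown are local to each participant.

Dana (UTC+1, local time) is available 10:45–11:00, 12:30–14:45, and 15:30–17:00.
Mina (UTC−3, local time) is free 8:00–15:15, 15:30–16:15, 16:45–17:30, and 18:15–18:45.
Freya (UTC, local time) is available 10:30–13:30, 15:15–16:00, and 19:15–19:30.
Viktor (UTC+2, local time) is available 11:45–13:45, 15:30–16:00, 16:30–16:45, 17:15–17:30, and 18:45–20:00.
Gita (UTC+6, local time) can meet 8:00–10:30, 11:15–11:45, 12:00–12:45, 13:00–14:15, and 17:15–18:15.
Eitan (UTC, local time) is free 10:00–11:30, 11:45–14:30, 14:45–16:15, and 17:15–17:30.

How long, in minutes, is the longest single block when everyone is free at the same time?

Dana → UTC: 09:45–10:00, 11:30–13:45, 14:30–16:00.
Mina → UTC: 11:00–18:15, 18:30–19:15, 19:45–20:30, 21:15–21:45.
Freya → UTC: 10:30–13:30, 15:15–16:00, 19:15–19:30.
Viktor → UTC: 09:45–11:45, 13:30–14:00, 14:30–14:45, 15:15–15:30, 16:45–18:00.
Gita → UTC: 02:00–04:30, 05:15–05:45, 06:00–06:45, 07:00–08:15, 11:15–12:15.
Eitan → UTC: 10:00–11:30, 11:45–14:30, 14:45–16:15, 17:15–17:30.
Dana ∩ Mina: 11:30–13:45, 14:30–16:00.
Dana ∩ Mina ∩ Freya: 11:30–13:30, 15:15–16:00.
Dana ∩ Mina ∩ Freya ∩ Viktor: 11:30–11:45, 15:15–15:30.
Dana ∩ Mina ∩ Freya ∩ Viktor ∩ Gita: 11:30–11:45.
Dana ∩ Mina ∩ Freya ∩ Viktor ∩ Gita ∩ Eitan: (none).
No common window.

0 minutes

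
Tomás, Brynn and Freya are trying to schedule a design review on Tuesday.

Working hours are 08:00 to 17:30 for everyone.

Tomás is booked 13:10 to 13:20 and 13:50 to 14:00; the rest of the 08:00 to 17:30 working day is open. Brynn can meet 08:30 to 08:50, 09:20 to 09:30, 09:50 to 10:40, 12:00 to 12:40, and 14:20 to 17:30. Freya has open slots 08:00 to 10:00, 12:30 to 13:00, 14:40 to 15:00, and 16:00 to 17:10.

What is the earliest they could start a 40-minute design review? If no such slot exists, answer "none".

16:00

Tomás free within 08:00–17:30: 08:00–13:10, 13:20–13:50, 14:00–17:30.
Tomás ∩ Brynn: 08:30–08:50, 09:20–09:30, 09:50–10:40, 12:00–12:40, 14:20–17:30.
Tomás ∩ Brynn ∩ Freya: 08:30–08:50, 09:20–09:30, 09:50–10:00, 12:30–12:40, 14:40–15:00, 16:00–17:10.
Windows ≥ 40 min: 16:00–17:10.
Earliest such window starts at 16:00.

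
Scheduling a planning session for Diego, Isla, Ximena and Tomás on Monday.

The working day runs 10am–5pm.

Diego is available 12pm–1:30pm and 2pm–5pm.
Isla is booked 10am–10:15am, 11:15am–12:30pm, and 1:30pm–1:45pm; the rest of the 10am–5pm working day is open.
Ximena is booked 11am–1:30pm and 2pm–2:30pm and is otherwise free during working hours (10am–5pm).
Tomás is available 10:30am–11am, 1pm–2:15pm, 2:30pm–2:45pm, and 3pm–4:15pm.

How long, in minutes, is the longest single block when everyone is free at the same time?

Isla free within 10:00–17:00: 10:15–11:15, 12:30–13:30, 13:45–17:00.
Ximena free within 10:00–17:00: 10:00–11:00, 13:30–14:00, 14:30–17:00.
Diego ∩ Isla: 12:30–13:30, 14:00–17:00.
Diego ∩ Isla ∩ Ximena: 14:30–17:00.
Diego ∩ Isla ∩ Ximena ∩ Tomás: 14:30–14:45, 15:00–16:15.
Common window lengths: 15, 75 min; longest is 75.

75 minutes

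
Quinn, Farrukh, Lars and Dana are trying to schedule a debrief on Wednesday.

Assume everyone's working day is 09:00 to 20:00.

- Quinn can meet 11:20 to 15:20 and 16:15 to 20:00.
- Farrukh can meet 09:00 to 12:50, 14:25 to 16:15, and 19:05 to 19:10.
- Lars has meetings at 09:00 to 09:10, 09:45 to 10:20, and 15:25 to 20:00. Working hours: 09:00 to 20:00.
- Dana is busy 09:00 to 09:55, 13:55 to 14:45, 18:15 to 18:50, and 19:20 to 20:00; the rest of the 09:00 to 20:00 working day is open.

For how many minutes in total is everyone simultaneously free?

125 minutes

Lars free within 09:00–20:00: 09:10–09:45, 10:20–15:25.
Dana free within 09:00–20:00: 09:55–13:55, 14:45–18:15, 18:50–19:20.
Quinn ∩ Farrukh: 11:20–12:50, 14:25–15:20, 19:05–19:10.
Quinn ∩ Farrukh ∩ Lars: 11:20–12:50, 14:25–15:20.
Quinn ∩ Farrukh ∩ Lars ∩ Dana: 11:20–12:50, 14:45–15:20.
Total common minutes: 90 + 35 = 125.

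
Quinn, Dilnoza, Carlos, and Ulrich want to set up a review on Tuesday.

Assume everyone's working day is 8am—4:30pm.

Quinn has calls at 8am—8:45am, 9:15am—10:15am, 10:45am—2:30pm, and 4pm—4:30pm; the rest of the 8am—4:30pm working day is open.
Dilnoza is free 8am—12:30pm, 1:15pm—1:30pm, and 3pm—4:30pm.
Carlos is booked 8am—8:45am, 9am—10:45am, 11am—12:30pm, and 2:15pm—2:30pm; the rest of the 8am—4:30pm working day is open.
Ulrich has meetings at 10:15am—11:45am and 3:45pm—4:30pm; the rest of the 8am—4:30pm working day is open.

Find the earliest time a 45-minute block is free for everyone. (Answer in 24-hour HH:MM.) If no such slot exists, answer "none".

Quinn free within 08:00–16:30: 08:45–09:15, 10:15–10:45, 14:30–16:00.
Carlos free within 08:00–16:30: 08:45–09:00, 10:45–11:00, 12:30–14:15, 14:30–16:30.
Ulrich free within 08:00–16:30: 08:00–10:15, 11:45–15:45.
Quinn ∩ Dilnoza: 08:45–09:15, 10:15–10:45, 15:00–16:00.
Quinn ∩ Dilnoza ∩ Carlos: 08:45–09:00, 15:00–16:00.
Quinn ∩ Dilnoza ∩ Carlos ∩ Ulrich: 08:45–09:00, 15:00–15:45.
Windows ≥ 45 min: 15:00–15:45.
Earliest such window starts at 15:00.

15:00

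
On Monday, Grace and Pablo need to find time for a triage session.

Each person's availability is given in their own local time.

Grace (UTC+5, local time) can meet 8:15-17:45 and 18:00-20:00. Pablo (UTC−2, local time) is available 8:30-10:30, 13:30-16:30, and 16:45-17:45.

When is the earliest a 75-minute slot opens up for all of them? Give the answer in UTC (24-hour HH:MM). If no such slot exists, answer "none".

Grace → UTC: 03:15–12:45, 13:00–15:00.
Pablo → UTC: 10:30–12:30, 15:30–18:30, 18:45–19:45.
Grace ∩ Pablo: 10:30–12:30.
Windows ≥ 75 min: 10:30–12:30.
Earliest such window starts at 10:30.

10:30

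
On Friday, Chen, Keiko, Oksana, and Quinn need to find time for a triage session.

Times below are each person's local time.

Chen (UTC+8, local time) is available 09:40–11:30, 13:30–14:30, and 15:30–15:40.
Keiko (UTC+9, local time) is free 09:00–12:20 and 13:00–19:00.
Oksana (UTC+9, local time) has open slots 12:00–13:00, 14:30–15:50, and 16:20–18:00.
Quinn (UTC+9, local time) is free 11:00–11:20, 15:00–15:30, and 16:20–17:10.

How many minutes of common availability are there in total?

40 minutes

Chen → UTC: 01:40–03:30, 05:30–06:30, 07:30–07:40.
Keiko → UTC: 00:00–03:20, 04:00–10:00.
Oksana → UTC: 03:00–04:00, 05:30–06:50, 07:20–09:00.
Quinn → UTC: 02:00–02:20, 06:00–06:30, 07:20–08:10.
Chen ∩ Keiko: 01:40–03:20, 05:30–06:30, 07:30–07:40.
Chen ∩ Keiko ∩ Oksana: 03:00–03:20, 05:30–06:30, 07:30–07:40.
Chen ∩ Keiko ∩ Oksana ∩ Quinn: 06:00–06:30, 07:30–07:40.
Total common minutes: 30 + 10 = 40.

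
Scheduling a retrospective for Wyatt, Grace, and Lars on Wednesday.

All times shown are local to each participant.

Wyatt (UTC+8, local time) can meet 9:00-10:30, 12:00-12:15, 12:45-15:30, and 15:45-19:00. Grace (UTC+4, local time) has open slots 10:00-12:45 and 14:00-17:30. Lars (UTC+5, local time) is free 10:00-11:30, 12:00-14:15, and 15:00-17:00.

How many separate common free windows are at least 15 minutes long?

Wyatt → UTC: 01:00–02:30, 04:00–04:15, 04:45–07:30, 07:45–11:00.
Grace → UTC: 06:00–08:45, 10:00–13:30.
Lars → UTC: 05:00–06:30, 07:00–09:15, 10:00–12:00.
Wyatt ∩ Grace: 06:00–07:30, 07:45–08:45, 10:00–11:00.
Wyatt ∩ Grace ∩ Lars: 06:00–06:30, 07:00–07:30, 07:45–08:45, 10:00–11:00.
Windows ≥ 15 min: 06:00–06:30, 07:00–07:30, 07:45–08:45, 10:00–11:00.
That's 4 windows.

4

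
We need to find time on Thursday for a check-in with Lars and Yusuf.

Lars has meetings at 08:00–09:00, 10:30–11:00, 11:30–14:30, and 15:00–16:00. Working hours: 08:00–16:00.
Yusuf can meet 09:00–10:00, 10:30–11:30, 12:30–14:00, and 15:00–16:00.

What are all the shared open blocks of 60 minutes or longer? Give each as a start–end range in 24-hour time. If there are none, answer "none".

09:00–10:00

Lars free within 08:00–16:00: 09:00–10:30, 11:00–11:30, 14:30–15:00.
Lars ∩ Yusuf: 09:00–10:00, 11:00–11:30.
Windows ≥ 60 min: 09:00–10:00.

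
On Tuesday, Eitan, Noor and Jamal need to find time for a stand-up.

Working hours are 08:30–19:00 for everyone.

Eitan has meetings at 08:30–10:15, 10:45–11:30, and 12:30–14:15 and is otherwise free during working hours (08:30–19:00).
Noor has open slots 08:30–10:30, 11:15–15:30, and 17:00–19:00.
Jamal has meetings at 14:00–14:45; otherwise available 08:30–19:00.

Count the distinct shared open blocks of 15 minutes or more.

4

Eitan free within 08:30–19:00: 10:15–10:45, 11:30–12:30, 14:15–19:00.
Jamal free within 08:30–19:00: 08:30–14:00, 14:45–19:00.
Eitan ∩ Noor: 10:15–10:30, 11:30–12:30, 14:15–15:30, 17:00–19:00.
Eitan ∩ Noor ∩ Jamal: 10:15–10:30, 11:30–12:30, 14:45–15:30, 17:00–19:00.
Windows ≥ 15 min: 10:15–10:30, 11:30–12:30, 14:45–15:30, 17:00–19:00.
That's 4 windows.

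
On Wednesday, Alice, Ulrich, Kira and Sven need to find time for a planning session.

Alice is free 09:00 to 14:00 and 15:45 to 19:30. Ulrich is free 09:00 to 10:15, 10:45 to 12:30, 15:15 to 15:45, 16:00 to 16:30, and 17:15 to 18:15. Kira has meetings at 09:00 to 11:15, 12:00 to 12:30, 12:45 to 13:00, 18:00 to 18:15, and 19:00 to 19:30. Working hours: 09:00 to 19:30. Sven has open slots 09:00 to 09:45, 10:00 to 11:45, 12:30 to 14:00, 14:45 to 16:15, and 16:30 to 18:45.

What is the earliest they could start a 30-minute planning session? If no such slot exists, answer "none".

Kira free within 09:00–19:30: 11:15–12:00, 12:30–12:45, 13:00–18:00, 18:15–19:00.
Alice ∩ Ulrich: 09:00–10:15, 10:45–12:30, 16:00–16:30, 17:15–18:15.
Alice ∩ Ulrich ∩ Kira: 11:15–12:00, 16:00–16:30, 17:15–18:00.
Alice ∩ Ulrich ∩ Kira ∩ Sven: 11:15–11:45, 16:00–16:15, 17:15–18:00.
Windows ≥ 30 min: 11:15–11:45, 17:15–18:00.
Earliest such window starts at 11:15.

11:15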